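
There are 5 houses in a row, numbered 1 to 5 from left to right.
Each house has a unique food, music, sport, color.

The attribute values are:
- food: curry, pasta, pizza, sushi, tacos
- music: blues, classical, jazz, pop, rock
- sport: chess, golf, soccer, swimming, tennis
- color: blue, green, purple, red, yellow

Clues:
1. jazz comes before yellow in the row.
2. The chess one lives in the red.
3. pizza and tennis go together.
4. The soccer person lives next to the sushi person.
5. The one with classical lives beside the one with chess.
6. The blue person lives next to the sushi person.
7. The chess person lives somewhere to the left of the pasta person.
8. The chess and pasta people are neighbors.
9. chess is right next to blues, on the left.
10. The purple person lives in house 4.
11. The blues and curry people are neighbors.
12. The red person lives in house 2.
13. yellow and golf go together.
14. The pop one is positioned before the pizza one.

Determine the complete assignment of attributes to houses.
Solution:

House | Food | Music | Sport | Color
------------------------------------
  1   | tacos | classical | soccer | blue
  2   | sushi | jazz | chess | red
  3   | pasta | blues | golf | yellow
  4   | curry | pop | swimming | purple
  5   | pizza | rock | tennis | green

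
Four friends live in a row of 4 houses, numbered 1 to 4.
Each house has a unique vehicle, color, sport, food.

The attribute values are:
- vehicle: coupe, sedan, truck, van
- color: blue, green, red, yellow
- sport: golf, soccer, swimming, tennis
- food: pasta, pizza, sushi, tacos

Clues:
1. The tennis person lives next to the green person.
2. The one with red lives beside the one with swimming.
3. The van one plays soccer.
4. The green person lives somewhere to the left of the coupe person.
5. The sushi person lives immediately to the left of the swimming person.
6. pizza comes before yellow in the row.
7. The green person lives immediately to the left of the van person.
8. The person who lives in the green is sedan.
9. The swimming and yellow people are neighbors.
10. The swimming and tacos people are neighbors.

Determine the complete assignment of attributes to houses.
Solution:

House | Vehicle | Color | Sport | Food
--------------------------------------
  1   | truck | red | tennis | sushi
  2   | sedan | green | swimming | pizza
  3   | van | yellow | soccer | tacos
  4   | coupe | blue | golf | pasta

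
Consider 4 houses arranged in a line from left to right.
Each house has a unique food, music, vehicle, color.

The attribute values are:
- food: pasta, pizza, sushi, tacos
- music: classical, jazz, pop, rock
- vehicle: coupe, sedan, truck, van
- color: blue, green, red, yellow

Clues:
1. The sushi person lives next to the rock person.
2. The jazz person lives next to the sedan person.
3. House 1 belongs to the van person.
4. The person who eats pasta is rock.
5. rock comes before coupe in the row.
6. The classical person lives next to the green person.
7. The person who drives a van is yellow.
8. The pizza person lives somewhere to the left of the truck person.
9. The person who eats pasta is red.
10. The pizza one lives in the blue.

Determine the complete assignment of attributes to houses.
Solution:

House | Food | Music | Vehicle | Color
--------------------------------------
  1   | sushi | jazz | van | yellow
  2   | pasta | rock | sedan | red
  3   | pizza | classical | coupe | blue
  4   | tacos | pop | truck | green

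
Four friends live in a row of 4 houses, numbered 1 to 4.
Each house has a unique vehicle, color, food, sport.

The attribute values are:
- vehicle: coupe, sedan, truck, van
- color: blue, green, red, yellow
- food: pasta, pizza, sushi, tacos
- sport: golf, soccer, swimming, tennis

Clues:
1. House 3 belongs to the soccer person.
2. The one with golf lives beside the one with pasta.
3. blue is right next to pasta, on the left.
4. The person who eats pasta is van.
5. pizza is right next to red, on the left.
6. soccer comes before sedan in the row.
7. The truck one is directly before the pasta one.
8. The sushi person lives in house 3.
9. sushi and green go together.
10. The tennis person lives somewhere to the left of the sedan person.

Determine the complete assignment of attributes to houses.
Solution:

House | Vehicle | Color | Food | Sport
--------------------------------------
  1   | truck | blue | pizza | golf
  2   | van | red | pasta | tennis
  3   | coupe | green | sushi | soccer
  4   | sedan | yellow | tacos | swimming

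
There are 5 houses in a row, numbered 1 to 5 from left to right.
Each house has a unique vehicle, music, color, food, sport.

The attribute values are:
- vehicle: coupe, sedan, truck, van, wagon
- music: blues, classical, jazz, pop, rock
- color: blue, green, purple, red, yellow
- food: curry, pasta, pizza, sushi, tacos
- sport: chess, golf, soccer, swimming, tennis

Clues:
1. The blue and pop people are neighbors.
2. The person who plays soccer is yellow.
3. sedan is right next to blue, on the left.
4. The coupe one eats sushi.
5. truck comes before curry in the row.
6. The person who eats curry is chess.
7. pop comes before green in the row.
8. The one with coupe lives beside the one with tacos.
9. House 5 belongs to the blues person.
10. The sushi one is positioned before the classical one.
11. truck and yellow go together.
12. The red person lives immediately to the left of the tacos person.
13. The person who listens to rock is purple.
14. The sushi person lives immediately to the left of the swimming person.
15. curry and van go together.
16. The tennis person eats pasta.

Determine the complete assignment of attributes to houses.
Solution:

House | Vehicle | Music | Color | Food | Sport
----------------------------------------------
  1   | coupe | jazz | red | sushi | golf
  2   | sedan | rock | purple | tacos | swimming
  3   | wagon | classical | blue | pasta | tennis
  4   | truck | pop | yellow | pizza | soccer
  5   | van | blues | green | curry | chess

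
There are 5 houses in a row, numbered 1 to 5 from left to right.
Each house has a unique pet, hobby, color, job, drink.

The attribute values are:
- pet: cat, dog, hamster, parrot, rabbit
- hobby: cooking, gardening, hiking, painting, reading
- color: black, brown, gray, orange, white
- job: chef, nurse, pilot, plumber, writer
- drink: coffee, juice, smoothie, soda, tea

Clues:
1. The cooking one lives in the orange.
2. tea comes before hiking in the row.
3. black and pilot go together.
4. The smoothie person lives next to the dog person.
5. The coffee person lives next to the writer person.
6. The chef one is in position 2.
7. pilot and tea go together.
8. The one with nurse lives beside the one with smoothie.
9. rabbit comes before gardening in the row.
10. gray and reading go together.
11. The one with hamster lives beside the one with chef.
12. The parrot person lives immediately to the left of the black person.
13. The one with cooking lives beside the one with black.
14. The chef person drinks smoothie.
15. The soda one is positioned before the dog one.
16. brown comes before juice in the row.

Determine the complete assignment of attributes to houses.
Solution:

House | Pet | Hobby | Color | Job | Drink
-----------------------------------------
  1   | hamster | reading | gray | nurse | soda
  2   | parrot | cooking | orange | chef | smoothie
  3   | dog | painting | black | pilot | tea
  4   | rabbit | hiking | brown | plumber | coffee
  5   | cat | gardening | white | writer | juice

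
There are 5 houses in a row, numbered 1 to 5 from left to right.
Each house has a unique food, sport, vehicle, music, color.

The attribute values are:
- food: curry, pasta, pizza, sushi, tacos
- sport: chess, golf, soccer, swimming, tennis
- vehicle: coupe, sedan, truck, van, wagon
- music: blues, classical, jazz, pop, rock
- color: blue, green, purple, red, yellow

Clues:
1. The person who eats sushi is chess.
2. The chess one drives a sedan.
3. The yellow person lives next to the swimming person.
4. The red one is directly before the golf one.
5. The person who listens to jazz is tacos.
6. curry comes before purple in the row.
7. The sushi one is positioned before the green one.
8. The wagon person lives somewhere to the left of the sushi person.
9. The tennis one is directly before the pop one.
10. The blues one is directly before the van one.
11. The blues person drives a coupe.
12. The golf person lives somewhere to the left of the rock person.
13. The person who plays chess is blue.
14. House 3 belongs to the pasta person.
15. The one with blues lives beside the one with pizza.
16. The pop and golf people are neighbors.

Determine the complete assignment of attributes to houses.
Solution:

House | Food | Sport | Vehicle | Music | Color
----------------------------------------------
  1   | curry | tennis | coupe | blues | yellow
  2   | pizza | swimming | van | pop | red
  3   | pasta | golf | wagon | classical | purple
  4   | sushi | chess | sedan | rock | blue
  5   | tacos | soccer | truck | jazz | green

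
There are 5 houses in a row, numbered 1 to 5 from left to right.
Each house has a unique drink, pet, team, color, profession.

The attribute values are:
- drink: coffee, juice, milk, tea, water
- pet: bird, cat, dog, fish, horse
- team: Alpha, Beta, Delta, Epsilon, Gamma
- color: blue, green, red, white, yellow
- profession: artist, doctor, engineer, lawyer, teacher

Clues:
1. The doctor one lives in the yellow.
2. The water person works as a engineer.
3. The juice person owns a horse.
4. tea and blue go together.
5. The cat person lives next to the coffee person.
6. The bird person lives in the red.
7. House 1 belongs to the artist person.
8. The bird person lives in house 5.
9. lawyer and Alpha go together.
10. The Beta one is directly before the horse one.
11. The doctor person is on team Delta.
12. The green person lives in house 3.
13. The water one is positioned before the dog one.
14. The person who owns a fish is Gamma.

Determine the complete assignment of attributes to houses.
Solution:

House | Drink | Pet | Team | Color | Profession
-----------------------------------------------
  1   | tea | fish | Gamma | blue | artist
  2   | water | cat | Epsilon | white | engineer
  3   | coffee | dog | Beta | green | teacher
  4   | juice | horse | Delta | yellow | doctor
  5   | milk | bird | Alpha | red | lawyer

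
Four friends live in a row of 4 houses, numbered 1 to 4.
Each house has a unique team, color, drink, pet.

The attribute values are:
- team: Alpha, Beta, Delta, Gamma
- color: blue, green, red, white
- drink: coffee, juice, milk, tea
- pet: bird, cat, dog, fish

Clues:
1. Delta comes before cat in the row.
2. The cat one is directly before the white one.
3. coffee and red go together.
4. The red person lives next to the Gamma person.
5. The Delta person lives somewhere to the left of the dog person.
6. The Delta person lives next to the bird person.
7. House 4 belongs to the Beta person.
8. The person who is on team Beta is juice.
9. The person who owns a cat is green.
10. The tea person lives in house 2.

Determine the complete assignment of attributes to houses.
Solution:

House | Team | Color | Drink | Pet
----------------------------------
  1   | Delta | red | coffee | fish
  2   | Gamma | blue | tea | bird
  3   | Alpha | green | milk | cat
  4   | Beta | white | juice | dog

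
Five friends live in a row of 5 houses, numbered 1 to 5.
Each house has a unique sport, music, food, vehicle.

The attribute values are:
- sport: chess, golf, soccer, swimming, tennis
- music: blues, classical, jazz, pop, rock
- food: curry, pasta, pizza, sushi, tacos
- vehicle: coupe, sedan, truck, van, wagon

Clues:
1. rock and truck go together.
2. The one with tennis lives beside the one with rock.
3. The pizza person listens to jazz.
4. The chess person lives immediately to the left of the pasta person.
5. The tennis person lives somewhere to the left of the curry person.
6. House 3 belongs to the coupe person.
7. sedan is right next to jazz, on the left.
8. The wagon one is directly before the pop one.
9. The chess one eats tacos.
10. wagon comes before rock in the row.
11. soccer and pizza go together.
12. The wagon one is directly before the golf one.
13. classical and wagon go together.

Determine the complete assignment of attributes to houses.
Solution:

House | Sport | Music | Food | Vehicle
--------------------------------------
  1   | chess | classical | tacos | wagon
  2   | golf | pop | pasta | sedan
  3   | soccer | jazz | pizza | coupe
  4   | tennis | blues | sushi | van
  5   | swimming | rock | curry | truck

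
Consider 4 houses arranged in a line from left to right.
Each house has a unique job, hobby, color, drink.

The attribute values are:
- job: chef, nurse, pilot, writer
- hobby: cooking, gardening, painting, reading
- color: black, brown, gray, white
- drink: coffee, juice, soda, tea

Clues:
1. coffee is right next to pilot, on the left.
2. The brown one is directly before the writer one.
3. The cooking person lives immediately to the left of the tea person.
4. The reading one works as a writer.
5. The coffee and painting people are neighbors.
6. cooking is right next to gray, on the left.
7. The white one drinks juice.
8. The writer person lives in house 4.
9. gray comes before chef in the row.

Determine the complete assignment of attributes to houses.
Solution:

House | Job | Hobby | Color | Drink
-----------------------------------
  1   | nurse | cooking | black | coffee
  2   | pilot | painting | gray | tea
  3   | chef | gardening | brown | soda
  4   | writer | reading | white | juice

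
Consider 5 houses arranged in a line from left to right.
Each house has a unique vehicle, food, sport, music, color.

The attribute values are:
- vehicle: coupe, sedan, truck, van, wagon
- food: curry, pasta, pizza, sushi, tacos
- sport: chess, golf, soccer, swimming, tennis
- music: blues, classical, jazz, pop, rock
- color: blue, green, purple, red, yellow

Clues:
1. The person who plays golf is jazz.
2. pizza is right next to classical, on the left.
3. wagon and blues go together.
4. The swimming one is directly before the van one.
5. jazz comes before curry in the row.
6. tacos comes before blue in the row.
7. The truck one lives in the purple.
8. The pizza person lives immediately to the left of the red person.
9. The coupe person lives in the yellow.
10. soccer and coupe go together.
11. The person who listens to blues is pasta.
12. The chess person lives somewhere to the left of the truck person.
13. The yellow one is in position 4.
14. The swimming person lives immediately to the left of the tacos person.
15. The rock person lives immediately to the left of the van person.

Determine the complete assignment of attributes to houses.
Solution:

House | Vehicle | Food | Sport | Music | Color
----------------------------------------------
  1   | sedan | pizza | swimming | rock | green
  2   | van | tacos | chess | classical | red
  3   | truck | sushi | golf | jazz | purple
  4   | coupe | curry | soccer | pop | yellow
  5   | wagon | pasta | tennis | blues | blue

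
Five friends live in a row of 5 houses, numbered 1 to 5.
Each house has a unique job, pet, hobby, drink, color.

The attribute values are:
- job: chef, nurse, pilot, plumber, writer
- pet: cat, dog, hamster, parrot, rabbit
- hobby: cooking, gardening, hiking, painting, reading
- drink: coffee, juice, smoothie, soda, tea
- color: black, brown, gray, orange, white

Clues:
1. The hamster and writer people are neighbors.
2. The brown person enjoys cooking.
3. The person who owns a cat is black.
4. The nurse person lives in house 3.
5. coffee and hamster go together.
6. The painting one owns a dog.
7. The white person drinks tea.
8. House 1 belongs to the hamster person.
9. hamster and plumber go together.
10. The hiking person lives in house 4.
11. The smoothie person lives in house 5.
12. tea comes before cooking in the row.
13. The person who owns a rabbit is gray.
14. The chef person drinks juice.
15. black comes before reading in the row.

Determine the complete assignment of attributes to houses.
Solution:

House | Job | Pet | Hobby | Drink | Color
-----------------------------------------
  1   | plumber | hamster | gardening | coffee | orange
  2   | writer | dog | painting | tea | white
  3   | nurse | parrot | cooking | soda | brown
  4   | chef | cat | hiking | juice | black
  5   | pilot | rabbit | reading | smoothie | gray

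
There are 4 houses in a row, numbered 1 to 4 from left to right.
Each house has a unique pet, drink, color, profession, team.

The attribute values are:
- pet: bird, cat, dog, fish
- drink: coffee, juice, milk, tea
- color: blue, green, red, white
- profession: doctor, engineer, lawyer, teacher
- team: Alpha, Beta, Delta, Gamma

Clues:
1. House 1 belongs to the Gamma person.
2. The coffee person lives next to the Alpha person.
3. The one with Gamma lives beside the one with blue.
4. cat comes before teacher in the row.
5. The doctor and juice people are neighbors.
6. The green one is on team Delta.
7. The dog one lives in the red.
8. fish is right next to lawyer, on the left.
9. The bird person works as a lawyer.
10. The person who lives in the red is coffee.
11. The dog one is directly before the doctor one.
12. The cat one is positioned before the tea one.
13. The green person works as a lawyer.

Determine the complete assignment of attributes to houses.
Solution:

House | Pet | Drink | Color | Profession | Team
-----------------------------------------------
  1   | dog | coffee | red | engineer | Gamma
  2   | cat | milk | blue | doctor | Alpha
  3   | fish | juice | white | teacher | Beta
  4   | bird | tea | green | lawyer | Delta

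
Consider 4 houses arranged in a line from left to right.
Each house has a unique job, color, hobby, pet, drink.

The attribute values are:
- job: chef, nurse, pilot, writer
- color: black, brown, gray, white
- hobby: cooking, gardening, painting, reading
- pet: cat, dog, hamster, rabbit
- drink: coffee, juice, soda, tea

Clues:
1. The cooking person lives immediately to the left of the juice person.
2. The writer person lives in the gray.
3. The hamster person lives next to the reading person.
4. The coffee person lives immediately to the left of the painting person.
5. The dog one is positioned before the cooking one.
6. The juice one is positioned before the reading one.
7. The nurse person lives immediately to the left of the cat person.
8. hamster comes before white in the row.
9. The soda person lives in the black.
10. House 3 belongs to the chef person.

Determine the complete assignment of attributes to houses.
Solution:

House | Job | Color | Hobby | Pet | Drink
-----------------------------------------
  1   | nurse | black | gardening | dog | soda
  2   | writer | gray | cooking | cat | coffee
  3   | chef | brown | painting | hamster | juice
  4   | pilot | white | reading | rabbit | tea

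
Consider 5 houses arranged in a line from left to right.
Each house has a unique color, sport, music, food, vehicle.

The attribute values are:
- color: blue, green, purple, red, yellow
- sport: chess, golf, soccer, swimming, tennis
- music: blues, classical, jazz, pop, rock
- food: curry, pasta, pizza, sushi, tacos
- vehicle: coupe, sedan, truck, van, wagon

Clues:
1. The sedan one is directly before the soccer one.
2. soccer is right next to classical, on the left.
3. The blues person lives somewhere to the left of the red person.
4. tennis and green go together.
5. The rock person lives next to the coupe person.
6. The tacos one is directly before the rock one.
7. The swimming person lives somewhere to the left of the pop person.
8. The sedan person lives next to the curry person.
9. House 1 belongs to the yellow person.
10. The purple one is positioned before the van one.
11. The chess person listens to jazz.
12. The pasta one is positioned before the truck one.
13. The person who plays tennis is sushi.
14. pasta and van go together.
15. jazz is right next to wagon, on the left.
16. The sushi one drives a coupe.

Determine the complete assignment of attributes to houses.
Solution:

House | Color | Sport | Music | Food | Vehicle
----------------------------------------------
  1   | yellow | chess | jazz | tacos | sedan
  2   | purple | soccer | rock | curry | wagon
  3   | green | tennis | classical | sushi | coupe
  4   | blue | swimming | blues | pasta | van
  5   | red | golf | pop | pizza | truck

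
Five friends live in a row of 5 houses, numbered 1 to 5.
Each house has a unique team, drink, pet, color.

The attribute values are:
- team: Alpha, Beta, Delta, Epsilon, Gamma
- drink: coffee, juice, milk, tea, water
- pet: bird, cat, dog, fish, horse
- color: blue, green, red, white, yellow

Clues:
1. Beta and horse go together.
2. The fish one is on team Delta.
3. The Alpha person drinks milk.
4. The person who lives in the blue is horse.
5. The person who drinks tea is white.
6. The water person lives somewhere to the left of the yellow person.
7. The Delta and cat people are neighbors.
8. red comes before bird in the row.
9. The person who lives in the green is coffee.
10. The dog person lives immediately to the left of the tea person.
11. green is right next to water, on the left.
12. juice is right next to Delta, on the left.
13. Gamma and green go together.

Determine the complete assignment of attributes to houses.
Solution:

House | Team | Drink | Pet | Color
----------------------------------
  1   | Epsilon | juice | dog | red
  2   | Delta | tea | fish | white
  3   | Gamma | coffee | cat | green
  4   | Beta | water | horse | blue
  5   | Alpha | milk | bird | yellow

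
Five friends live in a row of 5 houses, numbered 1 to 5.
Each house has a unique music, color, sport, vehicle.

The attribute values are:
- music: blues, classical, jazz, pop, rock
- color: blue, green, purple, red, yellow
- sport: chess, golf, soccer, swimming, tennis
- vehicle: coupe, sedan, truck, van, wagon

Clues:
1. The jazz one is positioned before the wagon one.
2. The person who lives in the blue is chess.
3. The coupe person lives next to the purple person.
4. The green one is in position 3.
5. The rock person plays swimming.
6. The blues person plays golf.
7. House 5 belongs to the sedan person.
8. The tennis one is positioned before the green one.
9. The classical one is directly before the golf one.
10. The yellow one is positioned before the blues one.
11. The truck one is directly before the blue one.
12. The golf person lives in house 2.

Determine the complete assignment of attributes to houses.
Solution:

House | Music | Color | Sport | Vehicle
---------------------------------------
  1   | classical | yellow | tennis | coupe
  2   | blues | purple | golf | van
  3   | jazz | green | soccer | truck
  4   | pop | blue | chess | wagon
  5   | rock | red | swimming | sedan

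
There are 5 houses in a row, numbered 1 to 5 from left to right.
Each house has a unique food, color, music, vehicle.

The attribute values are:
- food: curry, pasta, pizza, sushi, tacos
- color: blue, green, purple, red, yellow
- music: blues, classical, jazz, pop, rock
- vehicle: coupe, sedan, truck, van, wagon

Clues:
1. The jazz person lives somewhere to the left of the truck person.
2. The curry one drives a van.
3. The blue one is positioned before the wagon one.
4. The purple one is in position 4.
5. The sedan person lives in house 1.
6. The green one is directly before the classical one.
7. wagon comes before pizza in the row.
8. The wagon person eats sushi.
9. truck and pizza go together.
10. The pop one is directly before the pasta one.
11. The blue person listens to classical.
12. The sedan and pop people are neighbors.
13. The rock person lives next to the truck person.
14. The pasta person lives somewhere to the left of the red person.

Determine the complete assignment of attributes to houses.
Solution:

House | Food | Color | Music | Vehicle
--------------------------------------
  1   | tacos | yellow | jazz | sedan
  2   | curry | green | pop | van
  3   | pasta | blue | classical | coupe
  4   | sushi | purple | rock | wagon
  5   | pizza | red | blues | truck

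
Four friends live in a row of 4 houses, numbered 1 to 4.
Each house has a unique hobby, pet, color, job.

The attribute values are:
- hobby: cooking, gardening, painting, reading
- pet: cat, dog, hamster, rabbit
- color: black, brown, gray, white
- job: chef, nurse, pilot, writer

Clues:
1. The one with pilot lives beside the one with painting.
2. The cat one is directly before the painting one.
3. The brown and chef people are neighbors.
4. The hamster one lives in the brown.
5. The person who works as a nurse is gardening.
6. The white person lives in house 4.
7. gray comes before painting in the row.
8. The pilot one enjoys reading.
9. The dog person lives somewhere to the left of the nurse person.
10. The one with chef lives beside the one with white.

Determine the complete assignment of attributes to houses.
Solution:

House | Hobby | Pet | Color | Job
---------------------------------
  1   | reading | cat | gray | pilot
  2   | painting | hamster | brown | writer
  3   | cooking | dog | black | chef
  4   | gardening | rabbit | white | nurse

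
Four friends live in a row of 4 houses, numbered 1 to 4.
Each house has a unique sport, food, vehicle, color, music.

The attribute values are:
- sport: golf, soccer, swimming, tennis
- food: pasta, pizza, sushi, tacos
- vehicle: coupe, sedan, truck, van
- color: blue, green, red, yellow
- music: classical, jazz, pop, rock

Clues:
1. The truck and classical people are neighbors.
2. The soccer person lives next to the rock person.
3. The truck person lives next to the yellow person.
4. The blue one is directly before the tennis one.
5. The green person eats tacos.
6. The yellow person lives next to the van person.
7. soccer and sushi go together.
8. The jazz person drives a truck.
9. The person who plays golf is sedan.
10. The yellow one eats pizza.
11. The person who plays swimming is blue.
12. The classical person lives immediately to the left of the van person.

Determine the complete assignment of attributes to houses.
Solution:

House | Sport | Food | Vehicle | Color | Music
----------------------------------------------
  1   | swimming | pasta | truck | blue | jazz
  2   | tennis | pizza | coupe | yellow | classical
  3   | soccer | sushi | van | red | pop
  4   | golf | tacos | sedan | green | rock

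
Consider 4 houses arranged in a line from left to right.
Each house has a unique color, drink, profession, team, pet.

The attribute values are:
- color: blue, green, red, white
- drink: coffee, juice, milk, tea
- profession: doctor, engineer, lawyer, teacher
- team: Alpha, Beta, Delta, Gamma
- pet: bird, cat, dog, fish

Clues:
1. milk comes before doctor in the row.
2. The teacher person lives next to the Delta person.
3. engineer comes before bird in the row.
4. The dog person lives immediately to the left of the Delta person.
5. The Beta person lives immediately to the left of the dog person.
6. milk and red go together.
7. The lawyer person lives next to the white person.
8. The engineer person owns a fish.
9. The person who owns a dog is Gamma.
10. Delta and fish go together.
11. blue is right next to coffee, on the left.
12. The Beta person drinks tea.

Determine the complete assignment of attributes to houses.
Solution:

House | Color | Drink | Profession | Team | Pet
-----------------------------------------------
  1   | blue | tea | lawyer | Beta | cat
  2   | white | coffee | teacher | Gamma | dog
  3   | red | milk | engineer | Delta | fish
  4   | green | juice | doctor | Alpha | bird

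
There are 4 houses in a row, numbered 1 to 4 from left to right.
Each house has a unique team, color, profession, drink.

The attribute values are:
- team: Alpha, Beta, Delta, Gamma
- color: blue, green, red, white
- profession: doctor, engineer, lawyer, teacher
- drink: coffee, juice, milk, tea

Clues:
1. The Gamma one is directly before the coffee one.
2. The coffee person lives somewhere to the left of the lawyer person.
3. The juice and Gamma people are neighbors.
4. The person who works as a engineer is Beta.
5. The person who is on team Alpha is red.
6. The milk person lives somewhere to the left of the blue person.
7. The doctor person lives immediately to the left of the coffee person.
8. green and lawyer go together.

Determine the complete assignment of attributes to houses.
Solution:

House | Team | Color | Profession | Drink
-----------------------------------------
  1   | Alpha | red | teacher | juice
  2   | Gamma | white | doctor | milk
  3   | Beta | blue | engineer | coffee
  4   | Delta | green | lawyer | tea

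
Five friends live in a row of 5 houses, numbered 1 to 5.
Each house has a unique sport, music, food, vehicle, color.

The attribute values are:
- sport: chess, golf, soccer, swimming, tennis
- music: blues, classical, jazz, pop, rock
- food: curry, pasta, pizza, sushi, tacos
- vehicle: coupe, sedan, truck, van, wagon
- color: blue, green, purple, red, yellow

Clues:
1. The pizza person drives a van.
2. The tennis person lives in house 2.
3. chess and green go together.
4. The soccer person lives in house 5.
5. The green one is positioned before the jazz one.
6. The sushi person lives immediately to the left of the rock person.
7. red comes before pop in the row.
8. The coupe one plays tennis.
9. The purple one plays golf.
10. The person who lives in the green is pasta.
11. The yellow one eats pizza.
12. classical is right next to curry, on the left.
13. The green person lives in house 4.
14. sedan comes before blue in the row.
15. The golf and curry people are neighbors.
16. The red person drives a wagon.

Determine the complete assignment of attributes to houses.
Solution:

House | Sport | Music | Food | Vehicle | Color
----------------------------------------------
  1   | golf | classical | sushi | sedan | purple
  2   | tennis | rock | curry | coupe | blue
  3   | swimming | blues | tacos | wagon | red
  4   | chess | pop | pasta | truck | green
  5   | soccer | jazz | pizza | van | yellow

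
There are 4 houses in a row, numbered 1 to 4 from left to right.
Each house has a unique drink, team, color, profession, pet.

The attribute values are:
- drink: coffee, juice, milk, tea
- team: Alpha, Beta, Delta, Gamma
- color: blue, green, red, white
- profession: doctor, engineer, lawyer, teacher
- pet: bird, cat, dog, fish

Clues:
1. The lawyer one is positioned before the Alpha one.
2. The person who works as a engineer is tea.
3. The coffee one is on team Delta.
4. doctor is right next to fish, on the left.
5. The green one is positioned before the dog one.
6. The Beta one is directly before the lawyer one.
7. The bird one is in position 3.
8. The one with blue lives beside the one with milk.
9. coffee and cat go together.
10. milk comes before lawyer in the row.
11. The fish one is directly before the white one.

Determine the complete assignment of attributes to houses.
Solution:

House | Drink | Team | Color | Profession | Pet
-----------------------------------------------
  1   | coffee | Delta | blue | doctor | cat
  2   | milk | Beta | green | teacher | fish
  3   | juice | Gamma | white | lawyer | bird
  4   | tea | Alpha | red | engineer | dog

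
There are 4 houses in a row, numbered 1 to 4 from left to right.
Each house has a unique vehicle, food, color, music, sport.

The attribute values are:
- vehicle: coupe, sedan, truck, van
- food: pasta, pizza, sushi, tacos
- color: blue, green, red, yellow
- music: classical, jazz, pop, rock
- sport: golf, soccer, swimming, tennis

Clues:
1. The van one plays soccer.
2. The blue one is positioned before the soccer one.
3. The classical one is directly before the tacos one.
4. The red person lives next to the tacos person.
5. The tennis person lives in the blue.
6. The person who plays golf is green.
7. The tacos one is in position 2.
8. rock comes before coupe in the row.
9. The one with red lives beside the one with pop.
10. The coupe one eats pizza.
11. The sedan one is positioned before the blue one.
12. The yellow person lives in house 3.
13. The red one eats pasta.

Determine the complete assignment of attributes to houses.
Solution:

House | Vehicle | Food | Color | Music | Sport
----------------------------------------------
  1   | sedan | pasta | red | classical | swimming
  2   | truck | tacos | blue | pop | tennis
  3   | van | sushi | yellow | rock | soccer
  4   | coupe | pizza | green | jazz | golf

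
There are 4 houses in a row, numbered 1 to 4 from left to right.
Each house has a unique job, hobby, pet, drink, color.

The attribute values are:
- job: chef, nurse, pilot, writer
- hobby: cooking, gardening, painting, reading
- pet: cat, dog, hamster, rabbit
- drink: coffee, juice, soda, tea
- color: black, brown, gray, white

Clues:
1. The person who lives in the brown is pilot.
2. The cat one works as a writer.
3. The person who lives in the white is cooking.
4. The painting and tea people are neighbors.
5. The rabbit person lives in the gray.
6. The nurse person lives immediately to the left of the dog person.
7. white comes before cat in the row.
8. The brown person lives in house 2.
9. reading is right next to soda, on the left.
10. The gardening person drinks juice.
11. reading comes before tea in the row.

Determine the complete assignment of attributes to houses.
Solution:

House | Job | Hobby | Pet | Drink | Color
-----------------------------------------
  1   | nurse | reading | rabbit | coffee | gray
  2   | pilot | painting | dog | soda | brown
  3   | chef | cooking | hamster | tea | white
  4   | writer | gardening | cat | juice | black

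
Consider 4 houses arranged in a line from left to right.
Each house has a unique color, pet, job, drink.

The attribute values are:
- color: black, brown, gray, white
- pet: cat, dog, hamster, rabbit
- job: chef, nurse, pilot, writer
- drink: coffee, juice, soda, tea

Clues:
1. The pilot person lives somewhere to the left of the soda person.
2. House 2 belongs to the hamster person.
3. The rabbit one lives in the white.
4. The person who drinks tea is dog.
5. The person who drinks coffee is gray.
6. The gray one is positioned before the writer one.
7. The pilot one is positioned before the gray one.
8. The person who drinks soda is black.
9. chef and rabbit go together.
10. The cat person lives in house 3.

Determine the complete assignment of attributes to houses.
Solution:

House | Color | Pet | Job | Drink
---------------------------------
  1   | brown | dog | pilot | tea
  2   | gray | hamster | nurse | coffee
  3   | black | cat | writer | soda
  4   | white | rabbit | chef | juice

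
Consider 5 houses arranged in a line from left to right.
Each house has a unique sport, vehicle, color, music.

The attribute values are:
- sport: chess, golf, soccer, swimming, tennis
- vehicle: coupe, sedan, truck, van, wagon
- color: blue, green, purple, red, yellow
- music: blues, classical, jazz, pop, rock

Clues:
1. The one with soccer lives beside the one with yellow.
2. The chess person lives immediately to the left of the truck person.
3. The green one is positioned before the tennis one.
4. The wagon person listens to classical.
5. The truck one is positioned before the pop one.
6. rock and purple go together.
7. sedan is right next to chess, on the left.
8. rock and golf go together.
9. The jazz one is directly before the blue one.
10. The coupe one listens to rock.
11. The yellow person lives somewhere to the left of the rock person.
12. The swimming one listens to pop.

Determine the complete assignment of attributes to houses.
Solution:

House | Sport | Vehicle | Color | Music
---------------------------------------
  1   | soccer | sedan | green | blues
  2   | chess | wagon | yellow | classical
  3   | tennis | truck | red | jazz
  4   | swimming | van | blue | pop
  5   | golf | coupe | purple | rock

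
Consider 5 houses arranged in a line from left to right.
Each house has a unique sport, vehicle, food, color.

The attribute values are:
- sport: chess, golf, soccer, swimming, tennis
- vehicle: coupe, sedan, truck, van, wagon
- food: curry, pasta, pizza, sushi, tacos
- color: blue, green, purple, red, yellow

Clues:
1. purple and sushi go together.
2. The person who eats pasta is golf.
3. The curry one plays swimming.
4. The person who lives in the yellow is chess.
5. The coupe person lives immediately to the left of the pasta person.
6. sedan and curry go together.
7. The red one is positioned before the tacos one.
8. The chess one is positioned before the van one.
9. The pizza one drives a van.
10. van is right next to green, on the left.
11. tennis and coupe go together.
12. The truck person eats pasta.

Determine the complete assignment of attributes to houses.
Solution:

House | Sport | Vehicle | Food | Color
--------------------------------------
  1   | tennis | coupe | sushi | purple
  2   | golf | truck | pasta | red
  3   | chess | wagon | tacos | yellow
  4   | soccer | van | pizza | blue
  5   | swimming | sedan | curry | green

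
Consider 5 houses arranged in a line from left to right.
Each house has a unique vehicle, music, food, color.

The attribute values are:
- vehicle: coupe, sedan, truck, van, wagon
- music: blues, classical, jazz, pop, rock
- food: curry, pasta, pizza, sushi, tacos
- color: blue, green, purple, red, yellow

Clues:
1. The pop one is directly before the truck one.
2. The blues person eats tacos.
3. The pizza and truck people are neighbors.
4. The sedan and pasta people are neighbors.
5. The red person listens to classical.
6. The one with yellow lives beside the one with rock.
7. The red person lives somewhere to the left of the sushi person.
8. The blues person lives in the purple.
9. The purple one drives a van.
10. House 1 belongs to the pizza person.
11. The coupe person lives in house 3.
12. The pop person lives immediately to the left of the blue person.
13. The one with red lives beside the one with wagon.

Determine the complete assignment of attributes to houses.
Solution:

House | Vehicle | Music | Food | Color
--------------------------------------
  1   | sedan | pop | pizza | yellow
  2   | truck | rock | pasta | blue
  3   | coupe | classical | curry | red
  4   | wagon | jazz | sushi | green
  5   | van | blues | tacos | purple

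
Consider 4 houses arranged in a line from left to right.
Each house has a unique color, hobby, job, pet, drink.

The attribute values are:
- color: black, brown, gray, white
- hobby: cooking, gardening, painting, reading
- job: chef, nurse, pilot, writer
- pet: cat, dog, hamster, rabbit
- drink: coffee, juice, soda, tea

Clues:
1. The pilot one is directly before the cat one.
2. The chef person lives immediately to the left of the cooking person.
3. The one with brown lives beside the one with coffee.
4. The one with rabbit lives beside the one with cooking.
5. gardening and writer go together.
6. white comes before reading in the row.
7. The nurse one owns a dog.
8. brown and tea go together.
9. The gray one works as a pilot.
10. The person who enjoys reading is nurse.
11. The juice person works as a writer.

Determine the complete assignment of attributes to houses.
Solution:

House | Color | Hobby | Job | Pet | Drink
-----------------------------------------
  1   | brown | painting | chef | rabbit | tea
  2   | gray | cooking | pilot | hamster | coffee
  3   | white | gardening | writer | cat | juice
  4   | black | reading | nurse | dog | soda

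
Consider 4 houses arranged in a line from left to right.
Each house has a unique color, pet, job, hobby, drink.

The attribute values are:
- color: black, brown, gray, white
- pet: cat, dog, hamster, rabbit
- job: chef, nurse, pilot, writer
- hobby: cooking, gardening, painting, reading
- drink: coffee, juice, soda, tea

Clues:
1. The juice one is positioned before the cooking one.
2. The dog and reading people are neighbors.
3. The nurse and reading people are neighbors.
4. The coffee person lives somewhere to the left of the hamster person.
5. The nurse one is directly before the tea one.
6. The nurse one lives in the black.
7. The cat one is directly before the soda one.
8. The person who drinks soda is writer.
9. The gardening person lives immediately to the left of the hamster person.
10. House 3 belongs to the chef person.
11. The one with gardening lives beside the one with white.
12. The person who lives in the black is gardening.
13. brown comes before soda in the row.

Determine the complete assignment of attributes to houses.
Solution:

House | Color | Pet | Job | Hobby | Drink
-----------------------------------------
  1   | black | dog | nurse | gardening | coffee
  2   | white | hamster | pilot | reading | tea
  3   | brown | cat | chef | painting | juice
  4   | gray | rabbit | writer | cooking | soda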